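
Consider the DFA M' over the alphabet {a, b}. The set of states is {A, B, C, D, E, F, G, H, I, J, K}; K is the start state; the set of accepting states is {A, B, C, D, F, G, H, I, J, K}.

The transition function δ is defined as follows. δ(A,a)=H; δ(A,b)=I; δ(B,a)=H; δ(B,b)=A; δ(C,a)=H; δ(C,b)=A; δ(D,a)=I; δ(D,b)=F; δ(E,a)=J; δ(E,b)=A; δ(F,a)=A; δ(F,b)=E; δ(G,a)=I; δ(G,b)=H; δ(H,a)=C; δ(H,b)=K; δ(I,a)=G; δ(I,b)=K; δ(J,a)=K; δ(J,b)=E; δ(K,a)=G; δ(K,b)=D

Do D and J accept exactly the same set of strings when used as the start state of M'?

Reachable states from the start: {A,C,D,E,F,G,H,I,J,K}. Unreachable: {B} — drop them.
P0 = {A,C,D,F,G,H,I,J,K} | {E}.
On input b, block {A,C,D,F,G,H,I,J,K} splits into {A,C,D,G,H,I,K} and {F,J}.
On input b, block {A,C,D,G,H,I,K} splits into {A,C,G,H,I,K} and {D}.
On input b, block {A,C,G,H,I,K} splits into {A,C,G,H,I} and {K}.
Refine {A,C,G,H,I} on symbol b: members go to different blocks, giving {A,C,G} and {H,I}.
Refine {A,C,G} on symbol b: members go to different blocks, giving {A,G} and {C}.
On input a, block {F,J} splits into {F} and {J}.
Split {H,I} by δ(·,a) → {H} and {I}.
Split {A,G} by δ(·,a) → {A} and {G}.
The partition is now stable with 10 blocks: {A} | {E} | {F} | {D} | {K} | {H} | {C} | {J} | {I} | {G}.
D and J end up in different blocks, so they are distinguishable. For instance, the string 'b' is accepted from only D.

No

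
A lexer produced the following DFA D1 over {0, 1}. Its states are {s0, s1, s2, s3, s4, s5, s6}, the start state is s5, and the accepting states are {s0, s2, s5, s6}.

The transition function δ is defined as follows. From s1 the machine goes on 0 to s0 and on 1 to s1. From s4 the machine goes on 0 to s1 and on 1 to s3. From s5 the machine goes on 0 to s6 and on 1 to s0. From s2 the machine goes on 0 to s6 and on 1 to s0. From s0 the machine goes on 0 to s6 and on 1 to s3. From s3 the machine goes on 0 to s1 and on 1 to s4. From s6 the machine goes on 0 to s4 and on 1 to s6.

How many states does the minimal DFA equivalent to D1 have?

5

States {s2} cannot be reached from the start state, so discard them.
Initial partition by acceptance: {s0,s5,s6} | {s1,s3,s4}.
On input 0, block {s0,s5,s6} splits into {s0,s5} and {s6}.
Split {s0,s5} by δ(·,1) → {s0} and {s5}.
Split {s1,s3,s4} by δ(·,0) → {s3,s4} and {s1}.
The partition is now stable with 5 blocks: {s0} | {s3,s4} | {s6} | {s5} | {s1}.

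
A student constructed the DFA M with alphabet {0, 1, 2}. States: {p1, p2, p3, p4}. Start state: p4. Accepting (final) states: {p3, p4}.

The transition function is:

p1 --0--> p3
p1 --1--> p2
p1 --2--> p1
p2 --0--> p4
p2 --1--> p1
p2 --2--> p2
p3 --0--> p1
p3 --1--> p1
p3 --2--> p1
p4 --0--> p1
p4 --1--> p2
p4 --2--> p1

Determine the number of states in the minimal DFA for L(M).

2

All states are reachable from the start state.
Start with accepting vs non-accepting: {p3,p4} | {p1,p2}.
No further refinement is possible. Final partition (2 blocks): {p3,p4} | {p1,p2}.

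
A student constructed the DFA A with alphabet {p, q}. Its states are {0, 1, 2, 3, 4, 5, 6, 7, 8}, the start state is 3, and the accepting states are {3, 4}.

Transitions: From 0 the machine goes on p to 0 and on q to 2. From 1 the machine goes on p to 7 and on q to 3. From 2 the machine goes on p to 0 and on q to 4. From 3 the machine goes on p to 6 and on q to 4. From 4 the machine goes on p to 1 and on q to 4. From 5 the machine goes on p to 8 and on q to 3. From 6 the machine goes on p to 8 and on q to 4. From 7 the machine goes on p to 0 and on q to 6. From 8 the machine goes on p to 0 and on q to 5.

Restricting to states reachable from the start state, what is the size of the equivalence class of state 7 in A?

All states are reachable from the start state.
P0 = {3,4} | {0,1,2,5,6,7,8}.
On input q, block {0,1,2,5,6,7,8} splits into {1,2,5,6} and {0,7,8}.
No further refinement is possible. Final partition (3 blocks): {3,4} | {1,2,5,6} | {0,7,8}.
The equivalence class containing 7 is {0,7,8}, of size 3.

3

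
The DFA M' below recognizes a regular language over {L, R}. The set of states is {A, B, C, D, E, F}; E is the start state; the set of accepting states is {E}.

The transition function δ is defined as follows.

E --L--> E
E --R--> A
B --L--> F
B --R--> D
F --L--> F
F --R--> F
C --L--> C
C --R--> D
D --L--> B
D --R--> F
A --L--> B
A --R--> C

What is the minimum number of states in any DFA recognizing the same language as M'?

Start with accepting vs non-accepting: {E} | {A,B,C,D,F}.
The partition is now stable with 2 blocks: {E} | {A,B,C,D,F}.

2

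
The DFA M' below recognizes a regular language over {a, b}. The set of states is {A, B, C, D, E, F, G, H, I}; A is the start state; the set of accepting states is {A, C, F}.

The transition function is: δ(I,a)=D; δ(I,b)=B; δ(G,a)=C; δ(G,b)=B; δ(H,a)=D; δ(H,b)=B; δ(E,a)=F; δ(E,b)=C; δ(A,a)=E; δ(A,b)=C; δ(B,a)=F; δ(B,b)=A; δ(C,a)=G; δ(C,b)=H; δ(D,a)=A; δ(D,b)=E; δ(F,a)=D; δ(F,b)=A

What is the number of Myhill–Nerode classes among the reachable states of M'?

Reachable states from the start: {A,B,C,D,E,F,G,H}. Unreachable: {I} — drop them.
Start with accepting vs non-accepting: {A,C,F} | {B,D,E,G,H}.
On input b, block {A,C,F} splits into {A,F} and {C}.
Split {A,F} by δ(·,b) → {A} and {F}.
On input a, block {B,D,E,G,H} splits into {B,E} and {D} and {G} and {H}.
Split {B,E} by δ(·,b) → {B} and {E}.
Stable partition: {A} | {B} | {C} | {F} | {D} | {G} | {H} | {E} — 8 equivalence classes.

8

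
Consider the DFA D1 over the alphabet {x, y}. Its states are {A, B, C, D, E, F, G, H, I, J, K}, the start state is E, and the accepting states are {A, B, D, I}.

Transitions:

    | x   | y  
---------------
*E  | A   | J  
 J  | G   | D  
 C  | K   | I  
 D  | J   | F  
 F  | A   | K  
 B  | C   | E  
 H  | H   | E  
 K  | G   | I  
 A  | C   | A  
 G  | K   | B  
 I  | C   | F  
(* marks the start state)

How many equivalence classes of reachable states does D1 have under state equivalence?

Reachable states from the start: {A,B,C,D,E,F,G,I,J,K}. Unreachable: {H} — drop them.
P0 = {A,B,D,I} | {C,E,F,G,J,K}.
On input y, block {A,B,D,I} splits into {B,D,I} and {A}.
Refine {C,E,F,G,J,K} on symbol x: members go to different blocks, giving {C,G,J,K} and {E,F}.
No further refinement is possible. Final partition (4 blocks): {B,D,I} | {C,G,J,K} | {A} | {E,F}.

4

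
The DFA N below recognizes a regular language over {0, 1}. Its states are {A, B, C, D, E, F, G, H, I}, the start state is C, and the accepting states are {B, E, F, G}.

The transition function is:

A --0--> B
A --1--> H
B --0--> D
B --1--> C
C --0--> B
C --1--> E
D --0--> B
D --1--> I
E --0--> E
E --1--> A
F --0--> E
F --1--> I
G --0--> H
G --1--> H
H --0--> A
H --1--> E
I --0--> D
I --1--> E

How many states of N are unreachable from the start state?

2

Starting at C and following transitions, the reachable set is {A, B, C, D, E, H, I}. That leaves F, G unreachable — 2 in total.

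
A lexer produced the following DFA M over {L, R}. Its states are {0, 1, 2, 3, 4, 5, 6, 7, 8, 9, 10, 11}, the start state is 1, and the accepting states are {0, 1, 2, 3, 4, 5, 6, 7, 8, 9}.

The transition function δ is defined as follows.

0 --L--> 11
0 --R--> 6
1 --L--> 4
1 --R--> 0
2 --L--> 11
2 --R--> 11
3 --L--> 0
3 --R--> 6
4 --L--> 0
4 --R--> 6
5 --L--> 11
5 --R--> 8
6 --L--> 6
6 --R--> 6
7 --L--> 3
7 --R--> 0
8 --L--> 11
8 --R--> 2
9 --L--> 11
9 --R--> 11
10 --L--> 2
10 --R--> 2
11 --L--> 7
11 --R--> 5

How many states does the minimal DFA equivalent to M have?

8

States {9,10} cannot be reached from the start state, so discard them.
Start with accepting vs non-accepting: {0,1,2,3,4,5,6,7,8} | {11}.
Refine {0,1,2,3,4,5,6,7,8} on symbol L: members go to different blocks, giving {1,3,4,6,7} and {0,2,5,8}.
Split {1,3,4,6,7} by δ(·,L) → {1,6,7} and {3,4}.
Refine {1,6,7} on symbol L: members go to different blocks, giving {1,7} and {6}.
On input R, block {0,2,5,8} splits into {5,8} and {0} and {2}.
Refine {5,8} on symbol R: members go to different blocks, giving {5} and {8}.
Stable partition: {1,7} | {11} | {5} | {3,4} | {6} | {0} | {2} | {8} — 8 equivalence classes.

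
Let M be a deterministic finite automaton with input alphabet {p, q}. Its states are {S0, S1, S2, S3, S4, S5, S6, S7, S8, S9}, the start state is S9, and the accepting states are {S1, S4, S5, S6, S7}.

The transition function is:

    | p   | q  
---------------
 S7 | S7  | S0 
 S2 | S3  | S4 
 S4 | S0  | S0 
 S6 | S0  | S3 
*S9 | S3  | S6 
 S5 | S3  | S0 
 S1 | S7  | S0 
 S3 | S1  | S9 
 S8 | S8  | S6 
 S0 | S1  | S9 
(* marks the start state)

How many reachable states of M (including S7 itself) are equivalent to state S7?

First remove the unreachable states {S2,S4,S5,S8}; 6 states remain.
P0 = {S1,S6,S7} | {S0,S3,S9}.
On input p, block {S1,S6,S7} splits into {S1,S7} and {S6}.
Split {S0,S3,S9} by δ(·,p) → {S0,S3} and {S9}.
No further refinement is possible. Final partition (4 blocks): {S1,S7} | {S0,S3} | {S6} | {S9}.
The equivalence class containing S7 is {S1,S7}, of size 2.

2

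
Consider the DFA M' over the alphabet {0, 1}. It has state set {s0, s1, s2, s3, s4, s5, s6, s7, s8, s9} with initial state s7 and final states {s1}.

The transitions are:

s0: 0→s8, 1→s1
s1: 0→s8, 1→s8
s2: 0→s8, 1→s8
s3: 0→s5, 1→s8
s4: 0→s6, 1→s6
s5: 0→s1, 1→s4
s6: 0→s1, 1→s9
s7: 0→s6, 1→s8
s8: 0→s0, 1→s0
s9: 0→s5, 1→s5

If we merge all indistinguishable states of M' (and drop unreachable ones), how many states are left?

6

States {s2,s3} cannot be reached from the start state, so discard them.
P0 = {s1} | {s0,s4,s5,s6,s7,s8,s9}.
Split {s0,s4,s5,s6,s7,s8,s9} by δ(·,0) → {s0,s4,s7,s8,s9} and {s5,s6}.
On input 0, block {s0,s4,s7,s8,s9} splits into {s4,s7,s9} and {s0,s8}.
Split {s4,s7,s9} by δ(·,1) → {s4,s9} and {s7}.
On input 1, block {s0,s8} splits into {s0} and {s8}.
No further refinement is possible. Final partition (6 blocks): {s1} | {s4,s9} | {s5,s6} | {s0} | {s7} | {s8}.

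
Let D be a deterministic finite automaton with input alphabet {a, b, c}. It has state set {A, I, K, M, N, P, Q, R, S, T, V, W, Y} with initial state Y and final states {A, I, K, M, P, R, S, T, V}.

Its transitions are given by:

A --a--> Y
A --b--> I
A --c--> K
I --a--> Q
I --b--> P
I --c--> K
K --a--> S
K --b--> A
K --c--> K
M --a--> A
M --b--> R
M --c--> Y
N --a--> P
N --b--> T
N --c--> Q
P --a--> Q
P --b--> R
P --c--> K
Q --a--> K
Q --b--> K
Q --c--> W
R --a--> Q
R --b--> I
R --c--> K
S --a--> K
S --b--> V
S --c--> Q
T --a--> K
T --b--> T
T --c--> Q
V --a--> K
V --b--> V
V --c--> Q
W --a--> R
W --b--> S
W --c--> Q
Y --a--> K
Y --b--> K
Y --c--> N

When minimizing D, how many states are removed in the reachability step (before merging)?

1

No path from Y leads to M; the other 12 states are all reachable.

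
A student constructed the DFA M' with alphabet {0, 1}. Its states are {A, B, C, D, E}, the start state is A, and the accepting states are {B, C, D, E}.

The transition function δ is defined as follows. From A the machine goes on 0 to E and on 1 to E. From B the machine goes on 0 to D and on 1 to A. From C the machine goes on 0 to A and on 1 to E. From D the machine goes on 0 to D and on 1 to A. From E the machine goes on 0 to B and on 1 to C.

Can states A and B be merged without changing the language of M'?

Every state is reachable, so we keep all 5.
Initial partition by acceptance: {B,C,D,E} | {A}.
Split {B,C,D,E} by δ(·,0) → {B,D,E} and {C}.
On input 1, block {B,D,E} splits into {B,D} and {E}.
The partition is now stable with 4 blocks: {B,D} | {A} | {C} | {E}.
A and B end up in different blocks, so they are distinguishable. For instance, the string 'ε' is accepted from only B.

No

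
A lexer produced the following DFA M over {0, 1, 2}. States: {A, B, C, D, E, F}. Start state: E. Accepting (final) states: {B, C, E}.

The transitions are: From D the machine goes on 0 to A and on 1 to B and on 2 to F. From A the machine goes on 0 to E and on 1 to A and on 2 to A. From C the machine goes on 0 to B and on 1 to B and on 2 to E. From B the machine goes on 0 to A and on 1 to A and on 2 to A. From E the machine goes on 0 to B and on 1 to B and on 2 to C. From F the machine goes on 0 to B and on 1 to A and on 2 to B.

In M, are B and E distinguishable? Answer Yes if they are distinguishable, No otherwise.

Reachable states from the start: {A,B,C,E}. Unreachable: {D,F} — drop them.
Start with accepting vs non-accepting: {B,C,E} | {A}.
Refine {B,C,E} on symbol 0: members go to different blocks, giving {C,E} and {B}.
Stable partition: {C,E} | {A} | {B} — 3 equivalence classes.
B and E end up in different blocks, so they are distinguishable. For instance, the string '0' is accepted from only E.

Yes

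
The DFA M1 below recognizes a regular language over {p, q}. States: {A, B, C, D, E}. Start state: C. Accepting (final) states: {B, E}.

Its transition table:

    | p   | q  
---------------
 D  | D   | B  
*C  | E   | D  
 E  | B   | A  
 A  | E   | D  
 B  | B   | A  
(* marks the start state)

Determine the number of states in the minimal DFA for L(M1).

3

Start with accepting vs non-accepting: {B,E} | {A,C,D}.
Refine {A,C,D} on symbol p: members go to different blocks, giving {A,C} and {D}.
Stable partition: {B,E} | {A,C} | {D} — 3 equivalence classes.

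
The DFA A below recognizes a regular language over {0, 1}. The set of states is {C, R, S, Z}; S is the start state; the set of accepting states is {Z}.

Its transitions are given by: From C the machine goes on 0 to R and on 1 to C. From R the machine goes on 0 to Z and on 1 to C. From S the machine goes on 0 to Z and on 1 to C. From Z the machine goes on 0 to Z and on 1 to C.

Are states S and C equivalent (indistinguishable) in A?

Start with accepting vs non-accepting: {Z} | {C,R,S}.
On input 0, block {C,R,S} splits into {R,S} and {C}.
Stable partition: {Z} | {R,S} | {C} — 3 equivalence classes.
S and C end up in different blocks, so they are distinguishable. For instance, the string '0' is accepted from only S.

No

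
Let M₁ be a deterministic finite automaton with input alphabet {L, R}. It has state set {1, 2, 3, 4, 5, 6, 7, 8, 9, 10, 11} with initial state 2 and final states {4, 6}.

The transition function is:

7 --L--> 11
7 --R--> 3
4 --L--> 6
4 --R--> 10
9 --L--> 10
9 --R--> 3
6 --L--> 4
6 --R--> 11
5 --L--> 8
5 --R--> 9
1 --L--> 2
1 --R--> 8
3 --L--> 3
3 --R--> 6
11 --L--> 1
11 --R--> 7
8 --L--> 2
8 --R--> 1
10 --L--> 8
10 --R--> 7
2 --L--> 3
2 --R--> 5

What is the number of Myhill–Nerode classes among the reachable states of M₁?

All states are reachable from the start state.
P0 = {4,6} | {1,2,3,5,7,8,9,10,11}.
Split {1,2,3,5,7,8,9,10,11} by δ(·,R) → {1,2,5,7,8,9,10,11} and {3}.
On input L, block {1,2,5,7,8,9,10,11} splits into {1,5,7,8,9,10,11} and {2}.
Split {1,5,7,8,9,10,11} by δ(·,L) → {5,7,9,10,11} and {1,8}.
On input L, block {5,7,9,10,11} splits into {5,10,11} and {7,9}.
The partition is now stable with 6 blocks: {4,6} | {5,10,11} | {3} | {2} | {1,8} | {7,9}.

6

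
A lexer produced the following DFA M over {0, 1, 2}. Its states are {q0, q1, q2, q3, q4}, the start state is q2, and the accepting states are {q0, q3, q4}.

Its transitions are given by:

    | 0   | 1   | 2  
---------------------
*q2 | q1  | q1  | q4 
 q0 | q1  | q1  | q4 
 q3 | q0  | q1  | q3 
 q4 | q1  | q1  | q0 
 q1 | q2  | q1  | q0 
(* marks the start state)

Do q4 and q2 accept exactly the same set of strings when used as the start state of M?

Reachable states from the start: {q0,q1,q2,q4}. Unreachable: {q3} — drop them.
P0 = {q0,q4} | {q1,q2}.
Stable partition: {q0,q4} | {q1,q2} — 2 equivalence classes.
q4 and q2 end up in different blocks, so they are distinguishable. For instance, the string 'ε' is accepted from only q4.

No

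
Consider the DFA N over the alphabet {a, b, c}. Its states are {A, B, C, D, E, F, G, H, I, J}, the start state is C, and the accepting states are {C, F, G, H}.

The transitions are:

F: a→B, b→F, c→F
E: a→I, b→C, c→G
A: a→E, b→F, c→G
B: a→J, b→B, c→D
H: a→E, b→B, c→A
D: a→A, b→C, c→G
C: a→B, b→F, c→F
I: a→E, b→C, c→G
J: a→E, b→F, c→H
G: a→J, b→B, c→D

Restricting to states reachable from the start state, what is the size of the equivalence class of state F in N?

P0 = {C,F,G,H} | {A,B,D,E,I,J}.
On input b, block {C,F,G,H} splits into {C,F} and {G,H}.
Split {A,B,D,E,I,J} by δ(·,b) → {A,D,E,I,J} and {B}.
Stable partition: {C,F} | {A,D,E,I,J} | {G,H} | {B} — 4 equivalence classes.
The equivalence class containing F is {C,F}, of size 2.

2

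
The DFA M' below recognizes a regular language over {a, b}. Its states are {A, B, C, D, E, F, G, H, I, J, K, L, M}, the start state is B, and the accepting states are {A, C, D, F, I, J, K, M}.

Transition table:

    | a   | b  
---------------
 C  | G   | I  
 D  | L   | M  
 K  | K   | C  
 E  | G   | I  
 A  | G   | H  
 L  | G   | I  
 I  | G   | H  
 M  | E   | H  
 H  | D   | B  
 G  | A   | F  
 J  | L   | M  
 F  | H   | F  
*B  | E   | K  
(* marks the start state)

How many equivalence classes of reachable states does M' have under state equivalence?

First remove the unreachable states {J}; 12 states remain.
P0 = {A,C,D,F,I,K,M} | {B,E,G,H,L}.
Split {A,C,D,F,I,K,M} by δ(·,a) → {A,C,D,F,I,M} and {K}.
Refine {A,C,D,F,I,M} on symbol b: members go to different blocks, giving {A,I,M} and {C,D,F}.
Split {B,E,G,H,L} by δ(·,a) → {B,E,L} and {G} and {H}.
Refine {A,I,M} on symbol a: members go to different blocks, giving {A,I} and {M}.
Refine {B,E,L} on symbol a: members go to different blocks, giving {E,L} and {B}.
On input a, block {C,D,F} splits into {C} and {D} and {F}.
Stable partition: {A,I} | {E,L} | {K} | {C} | {G} | {H} | {M} | {B} | {D} | {F} — 10 equivalence classes.

10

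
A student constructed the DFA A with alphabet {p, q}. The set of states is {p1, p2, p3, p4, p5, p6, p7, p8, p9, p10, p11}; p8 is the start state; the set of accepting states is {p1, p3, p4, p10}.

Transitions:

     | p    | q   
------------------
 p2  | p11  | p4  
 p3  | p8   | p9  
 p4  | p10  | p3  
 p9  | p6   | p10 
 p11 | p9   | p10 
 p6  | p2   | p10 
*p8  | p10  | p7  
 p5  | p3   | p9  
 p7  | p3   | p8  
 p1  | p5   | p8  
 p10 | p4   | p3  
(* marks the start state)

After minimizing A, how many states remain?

5

States {p1,p5} cannot be reached from the start state, so discard them.
Start with accepting vs non-accepting: {p3,p4,p10} | {p2,p6,p7,p8,p9,p11}.
Split {p3,p4,p10} by δ(·,p) → {p4,p10} and {p3}.
On input p, block {p2,p6,p7,p8,p9,p11} splits into {p2,p6,p9,p11} and {p7} and {p8}.
The partition is now stable with 5 blocks: {p4,p10} | {p2,p6,p9,p11} | {p3} | {p7} | {p8}.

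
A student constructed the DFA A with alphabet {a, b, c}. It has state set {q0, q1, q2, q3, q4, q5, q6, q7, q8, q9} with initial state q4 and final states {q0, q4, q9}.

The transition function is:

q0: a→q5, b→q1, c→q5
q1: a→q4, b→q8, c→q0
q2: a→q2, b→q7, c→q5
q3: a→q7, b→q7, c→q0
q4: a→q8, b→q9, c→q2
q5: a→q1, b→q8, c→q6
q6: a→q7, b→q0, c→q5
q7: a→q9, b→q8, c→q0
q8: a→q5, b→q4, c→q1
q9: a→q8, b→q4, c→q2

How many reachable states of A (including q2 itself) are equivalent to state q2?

States {q3} cannot be reached from the start state, so discard them.
P0 = {q0,q4,q9} | {q1,q2,q5,q6,q7,q8}.
Refine {q0,q4,q9} on symbol b: members go to different blocks, giving {q4,q9} and {q0}.
Split {q1,q2,q5,q6,q7,q8} by δ(·,a) → {q2,q5,q6,q8} and {q1,q7}.
Split {q2,q5,q6,q8} by δ(·,a) → {q2,q8} and {q5,q6}.
Split {q2,q8} by δ(·,a) → {q2} and {q8}.
Refine {q5,q6} on symbol b: members go to different blocks, giving {q5} and {q6}.
The partition is now stable with 7 blocks: {q4,q9} | {q2} | {q0} | {q1,q7} | {q5} | {q8} | {q6}.
State q2 belongs to the block {q2}, which has 1 states.

1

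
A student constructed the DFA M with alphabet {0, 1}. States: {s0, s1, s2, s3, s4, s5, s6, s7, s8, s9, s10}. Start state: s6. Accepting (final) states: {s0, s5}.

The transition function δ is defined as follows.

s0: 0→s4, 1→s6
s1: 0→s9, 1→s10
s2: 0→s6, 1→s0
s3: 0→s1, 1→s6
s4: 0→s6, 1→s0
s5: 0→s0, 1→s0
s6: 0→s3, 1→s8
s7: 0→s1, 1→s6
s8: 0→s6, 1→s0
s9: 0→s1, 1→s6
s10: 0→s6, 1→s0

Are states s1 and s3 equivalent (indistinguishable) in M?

States {s2,s5,s7} cannot be reached from the start state, so discard them.
Start with accepting vs non-accepting: {s0} | {s1,s3,s4,s6,s8,s9,s10}.
Split {s1,s3,s4,s6,s8,s9,s10} by δ(·,1) → {s1,s3,s6,s9} and {s4,s8,s10}.
On input 1, block {s1,s3,s6,s9} splits into {s1,s6} and {s3,s9}.
No further refinement is possible. Final partition (4 blocks): {s0} | {s1,s6} | {s4,s8,s10} | {s3,s9}.
s1 and s3 end up in different blocks, so they are distinguishable. For instance, the string '11' is accepted from only s1.

No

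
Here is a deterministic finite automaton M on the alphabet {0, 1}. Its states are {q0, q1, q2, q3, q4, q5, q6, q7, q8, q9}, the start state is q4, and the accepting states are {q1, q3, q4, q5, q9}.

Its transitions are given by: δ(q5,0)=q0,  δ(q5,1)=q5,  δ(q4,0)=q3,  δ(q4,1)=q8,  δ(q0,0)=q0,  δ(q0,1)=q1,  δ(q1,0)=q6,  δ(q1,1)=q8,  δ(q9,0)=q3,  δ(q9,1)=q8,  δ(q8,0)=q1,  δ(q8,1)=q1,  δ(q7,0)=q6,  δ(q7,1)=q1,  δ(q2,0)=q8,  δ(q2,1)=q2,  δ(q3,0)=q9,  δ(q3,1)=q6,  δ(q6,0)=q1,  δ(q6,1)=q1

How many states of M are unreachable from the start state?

4

BFS from q4 reaches {q1, q3, q4, q6, q8, q9}; the 4 state(s) q0, q2, q5, q7 are never visited.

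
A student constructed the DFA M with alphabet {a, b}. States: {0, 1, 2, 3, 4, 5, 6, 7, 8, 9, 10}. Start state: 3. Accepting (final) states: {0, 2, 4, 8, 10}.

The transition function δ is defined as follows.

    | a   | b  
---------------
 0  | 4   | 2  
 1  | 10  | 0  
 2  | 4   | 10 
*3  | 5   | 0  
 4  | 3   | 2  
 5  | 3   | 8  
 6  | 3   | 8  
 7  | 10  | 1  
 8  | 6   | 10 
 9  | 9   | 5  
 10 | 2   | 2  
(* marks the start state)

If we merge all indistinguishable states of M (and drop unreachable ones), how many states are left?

7

Reachable states from the start: {0,2,3,4,5,6,8,10}. Unreachable: {1,7,9} — drop them.
P0 = {0,2,4,8,10} | {3,5,6}.
Split {0,2,4,8,10} by δ(·,a) → {0,2,10} and {4,8}.
Refine {0,2,10} on symbol a: members go to different blocks, giving {0,2} and {10}.
Refine {0,2} on symbol b: members go to different blocks, giving {0} and {2}.
On input b, block {3,5,6} splits into {5,6} and {3}.
Refine {4,8} on symbol a: members go to different blocks, giving {4} and {8}.
Stable partition: {0} | {5,6} | {4} | {10} | {2} | {3} | {8} — 7 equivalence classes.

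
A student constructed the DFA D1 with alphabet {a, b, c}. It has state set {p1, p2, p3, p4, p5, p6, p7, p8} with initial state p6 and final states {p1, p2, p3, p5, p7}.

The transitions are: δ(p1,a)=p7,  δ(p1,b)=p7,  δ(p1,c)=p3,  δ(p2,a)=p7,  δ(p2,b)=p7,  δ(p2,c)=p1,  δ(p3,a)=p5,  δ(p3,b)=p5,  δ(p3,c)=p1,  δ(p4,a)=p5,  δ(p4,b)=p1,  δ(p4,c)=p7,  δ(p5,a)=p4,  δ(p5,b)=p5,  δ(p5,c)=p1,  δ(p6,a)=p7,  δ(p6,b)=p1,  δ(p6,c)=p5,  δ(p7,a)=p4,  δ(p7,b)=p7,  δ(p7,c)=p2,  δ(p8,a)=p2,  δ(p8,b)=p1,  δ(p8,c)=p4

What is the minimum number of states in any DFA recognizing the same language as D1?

First remove the unreachable states {p8}; 7 states remain.
Initial partition by acceptance: {p1,p2,p3,p5,p7} | {p4,p6}.
Refine {p1,p2,p3,p5,p7} on symbol a: members go to different blocks, giving {p1,p2,p3} and {p5,p7}.
No further refinement is possible. Final partition (3 blocks): {p1,p2,p3} | {p4,p6} | {p5,p7}.

3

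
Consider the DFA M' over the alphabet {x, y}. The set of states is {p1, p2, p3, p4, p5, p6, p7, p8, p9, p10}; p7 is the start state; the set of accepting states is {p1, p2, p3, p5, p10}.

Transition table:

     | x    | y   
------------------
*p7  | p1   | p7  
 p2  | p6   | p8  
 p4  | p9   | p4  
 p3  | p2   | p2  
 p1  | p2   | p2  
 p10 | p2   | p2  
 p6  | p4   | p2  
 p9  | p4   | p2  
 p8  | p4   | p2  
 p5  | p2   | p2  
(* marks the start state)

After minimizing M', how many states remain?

First remove the unreachable states {p3,p5,p10}; 7 states remain.
Initial partition by acceptance: {p1,p2} | {p4,p6,p7,p8,p9}.
Split {p1,p2} by δ(·,x) → {p1} and {p2}.
Split {p4,p6,p7,p8,p9} by δ(·,x) → {p4,p6,p8,p9} and {p7}.
Split {p4,p6,p8,p9} by δ(·,y) → {p6,p8,p9} and {p4}.
No further refinement is possible. Final partition (5 blocks): {p1} | {p6,p8,p9} | {p2} | {p7} | {p4}.

5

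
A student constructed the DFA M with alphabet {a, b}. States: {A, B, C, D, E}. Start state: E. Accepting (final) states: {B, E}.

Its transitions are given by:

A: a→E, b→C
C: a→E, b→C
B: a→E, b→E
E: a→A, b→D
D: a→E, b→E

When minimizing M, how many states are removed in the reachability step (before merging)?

1

No path from E leads to B; the other 4 states are all reachable.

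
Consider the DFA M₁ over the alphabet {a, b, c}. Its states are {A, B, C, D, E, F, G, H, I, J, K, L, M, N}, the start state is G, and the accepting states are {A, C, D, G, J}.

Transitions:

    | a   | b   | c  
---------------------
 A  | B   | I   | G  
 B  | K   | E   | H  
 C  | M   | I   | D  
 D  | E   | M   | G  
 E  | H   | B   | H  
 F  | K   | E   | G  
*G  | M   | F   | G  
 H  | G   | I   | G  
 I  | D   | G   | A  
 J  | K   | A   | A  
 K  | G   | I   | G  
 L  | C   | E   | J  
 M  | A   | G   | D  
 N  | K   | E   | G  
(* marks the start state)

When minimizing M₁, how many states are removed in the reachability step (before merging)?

BFS from G reaches {A, B, D, E, F, G, H, I, K, M}; the 4 state(s) C, J, L, N are never visited.

4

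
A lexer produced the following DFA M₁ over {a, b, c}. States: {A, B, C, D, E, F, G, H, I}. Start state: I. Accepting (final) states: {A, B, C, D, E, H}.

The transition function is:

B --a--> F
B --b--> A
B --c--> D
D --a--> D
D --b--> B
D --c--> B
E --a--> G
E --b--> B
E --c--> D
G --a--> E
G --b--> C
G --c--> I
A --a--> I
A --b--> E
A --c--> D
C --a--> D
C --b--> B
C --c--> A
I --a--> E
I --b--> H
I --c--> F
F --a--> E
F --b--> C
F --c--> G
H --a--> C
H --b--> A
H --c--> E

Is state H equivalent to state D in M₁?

Yes

Every state is reachable, so we keep all 9.
Start with accepting vs non-accepting: {A,B,C,D,E,H} | {F,G,I}.
On input a, block {A,B,C,D,E,H} splits into {A,B,E} and {C,D,H}.
The partition is now stable with 3 blocks: {A,B,E} | {F,G,I} | {C,D,H}.
H and D lie in the same block of the stable partition, so they are equivalent — no string distinguishes them.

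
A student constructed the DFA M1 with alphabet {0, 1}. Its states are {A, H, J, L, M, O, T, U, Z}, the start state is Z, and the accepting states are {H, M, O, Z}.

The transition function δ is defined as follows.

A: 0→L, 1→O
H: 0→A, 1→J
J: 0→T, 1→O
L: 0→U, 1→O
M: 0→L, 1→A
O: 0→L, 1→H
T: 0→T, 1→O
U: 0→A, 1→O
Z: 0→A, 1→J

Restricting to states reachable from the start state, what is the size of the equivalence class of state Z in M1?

States {M} cannot be reached from the start state, so discard them.
P0 = {H,O,Z} | {A,J,L,T,U}.
Refine {H,O,Z} on symbol 1: members go to different blocks, giving {H,Z} and {O}.
The partition is now stable with 3 blocks: {H,Z} | {A,J,L,T,U} | {O}.
The equivalence class containing Z is {H,Z}, of size 2.

2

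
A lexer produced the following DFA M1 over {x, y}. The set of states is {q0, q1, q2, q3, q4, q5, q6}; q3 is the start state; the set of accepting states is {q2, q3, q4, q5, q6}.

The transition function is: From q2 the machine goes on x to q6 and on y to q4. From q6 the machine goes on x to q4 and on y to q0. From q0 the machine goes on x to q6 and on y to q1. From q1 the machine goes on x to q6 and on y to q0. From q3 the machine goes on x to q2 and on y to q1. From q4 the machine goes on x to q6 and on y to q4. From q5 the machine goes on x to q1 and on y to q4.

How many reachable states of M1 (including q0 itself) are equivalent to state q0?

Reachable states from the start: {q0,q1,q2,q3,q4,q6}. Unreachable: {q5} — drop them.
Start with accepting vs non-accepting: {q2,q3,q4,q6} | {q0,q1}.
On input y, block {q2,q3,q4,q6} splits into {q2,q4} and {q3,q6}.
No further refinement is possible. Final partition (3 blocks): {q2,q4} | {q0,q1} | {q3,q6}.
The equivalence class containing q0 is {q0,q1}, of size 2.

2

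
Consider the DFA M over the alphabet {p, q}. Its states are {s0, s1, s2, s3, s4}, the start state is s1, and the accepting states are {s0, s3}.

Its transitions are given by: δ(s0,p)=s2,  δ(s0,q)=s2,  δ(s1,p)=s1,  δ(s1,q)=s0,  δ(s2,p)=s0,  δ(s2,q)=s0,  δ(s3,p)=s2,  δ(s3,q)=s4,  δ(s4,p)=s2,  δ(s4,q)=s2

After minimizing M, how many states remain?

States {s3,s4} cannot be reached from the start state, so discard them.
Initial partition by acceptance: {s0} | {s1,s2}.
Refine {s1,s2} on symbol p: members go to different blocks, giving {s1} and {s2}.
The partition is now stable with 3 blocks: {s0} | {s1} | {s2}.

3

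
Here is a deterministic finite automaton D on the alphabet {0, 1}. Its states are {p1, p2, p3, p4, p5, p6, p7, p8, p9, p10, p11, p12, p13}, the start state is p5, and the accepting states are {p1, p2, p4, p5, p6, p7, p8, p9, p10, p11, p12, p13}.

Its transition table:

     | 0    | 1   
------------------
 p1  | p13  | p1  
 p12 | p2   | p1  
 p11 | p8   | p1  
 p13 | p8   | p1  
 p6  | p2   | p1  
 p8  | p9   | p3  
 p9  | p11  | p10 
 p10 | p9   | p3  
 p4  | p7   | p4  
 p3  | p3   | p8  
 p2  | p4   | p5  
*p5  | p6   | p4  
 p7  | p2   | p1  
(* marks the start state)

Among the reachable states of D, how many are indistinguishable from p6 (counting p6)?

First remove the unreachable states {p12}; 12 states remain.
Initial partition by acceptance: {p1,p2,p4,p5,p6,p7,p8,p9,p10,p11,p13} | {p3}.
Split {p1,p2,p4,p5,p6,p7,p8,p9,p10,p11,p13} by δ(·,1) → {p1,p2,p4,p5,p6,p7,p9,p11,p13} and {p8,p10}.
On input 0, block {p1,p2,p4,p5,p6,p7,p9,p11,p13} splits into {p1,p2,p4,p5,p6,p7,p9} and {p11,p13}.
On input 0, block {p1,p2,p4,p5,p6,p7,p9} splits into {p2,p4,p5,p6,p7} and {p1,p9}.
Split {p2,p4,p5,p6,p7} by δ(·,1) → {p2,p4,p5} and {p6,p7}.
On input 0, block {p2,p4,p5} splits into {p4,p5} and {p2}.
Split {p1,p9} by δ(·,1) → {p1} and {p9}.
No further refinement is possible. Final partition (8 blocks): {p4,p5} | {p3} | {p8,p10} | {p11,p13} | {p1} | {p6,p7} | {p2} | {p9}.
State p6 belongs to the block {p6,p7}, which has 2 states.

2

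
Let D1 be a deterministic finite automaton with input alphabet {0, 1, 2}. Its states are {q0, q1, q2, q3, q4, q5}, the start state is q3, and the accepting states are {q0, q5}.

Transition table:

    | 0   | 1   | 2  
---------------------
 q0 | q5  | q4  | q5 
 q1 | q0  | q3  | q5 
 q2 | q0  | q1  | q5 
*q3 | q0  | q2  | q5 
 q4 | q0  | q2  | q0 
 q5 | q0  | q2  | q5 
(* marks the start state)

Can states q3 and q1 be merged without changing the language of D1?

Every state is reachable, so we keep all 6.
Start with accepting vs non-accepting: {q0,q5} | {q1,q2,q3,q4}.
Stable partition: {q0,q5} | {q1,q2,q3,q4} — 2 equivalence classes.
q3 and q1 lie in the same block of the stable partition, so they are equivalent — no string distinguishes them.

Yes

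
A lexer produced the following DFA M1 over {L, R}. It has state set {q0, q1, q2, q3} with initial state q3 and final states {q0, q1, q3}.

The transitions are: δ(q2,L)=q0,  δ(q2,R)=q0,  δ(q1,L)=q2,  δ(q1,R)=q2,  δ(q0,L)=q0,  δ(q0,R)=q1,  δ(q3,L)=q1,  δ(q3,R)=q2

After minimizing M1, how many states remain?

All states are reachable from the start state.
Start with accepting vs non-accepting: {q0,q1,q3} | {q2}.
Refine {q0,q1,q3} on symbol L: members go to different blocks, giving {q0,q3} and {q1}.
On input L, block {q0,q3} splits into {q0} and {q3}.
The partition is now stable with 4 blocks: {q0} | {q2} | {q1} | {q3}.

4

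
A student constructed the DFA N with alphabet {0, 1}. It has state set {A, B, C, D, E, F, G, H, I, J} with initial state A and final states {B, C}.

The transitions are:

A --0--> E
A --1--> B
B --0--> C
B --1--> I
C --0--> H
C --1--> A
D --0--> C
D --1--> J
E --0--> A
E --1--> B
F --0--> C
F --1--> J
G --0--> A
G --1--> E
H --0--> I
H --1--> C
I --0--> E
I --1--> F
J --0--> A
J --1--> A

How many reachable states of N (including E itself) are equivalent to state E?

2

First remove the unreachable states {D,G}; 8 states remain.
Start with accepting vs non-accepting: {B,C} | {A,E,F,H,I,J}.
Split {B,C} by δ(·,0) → {B} and {C}.
Split {A,E,F,H,I,J} by δ(·,0) → {A,E,H,I,J} and {F}.
Refine {A,E,H,I,J} on symbol 1: members go to different blocks, giving {A,E} and {H} and {I} and {J}.
No further refinement is possible. Final partition (7 blocks): {B} | {A,E} | {C} | {F} | {H} | {I} | {J}.
The equivalence class containing E is {A,E}, of size 2.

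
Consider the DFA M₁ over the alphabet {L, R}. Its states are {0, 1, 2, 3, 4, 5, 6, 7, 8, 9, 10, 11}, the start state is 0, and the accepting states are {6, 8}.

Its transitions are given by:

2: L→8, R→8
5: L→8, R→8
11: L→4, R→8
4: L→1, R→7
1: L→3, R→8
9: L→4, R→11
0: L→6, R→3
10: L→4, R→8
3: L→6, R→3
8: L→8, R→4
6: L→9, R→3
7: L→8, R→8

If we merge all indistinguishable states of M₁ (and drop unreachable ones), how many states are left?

8

First remove the unreachable states {2,5,10}; 9 states remain.
Initial partition by acceptance: {6,8} | {0,1,3,4,7,9,11}.
Split {6,8} by δ(·,L) → {6} and {8}.
Refine {0,1,3,4,7,9,11} on symbol L: members go to different blocks, giving {1,4,9,11} and {0,3} and {7}.
Refine {1,4,9,11} on symbol L: members go to different blocks, giving {4,9,11} and {1}.
Split {4,9,11} by δ(·,L) → {9,11} and {4}.
Refine {9,11} on symbol R: members go to different blocks, giving {9} and {11}.
Stable partition: {6} | {9} | {8} | {0,3} | {7} | {1} | {4} | {11} — 8 equivalence classes.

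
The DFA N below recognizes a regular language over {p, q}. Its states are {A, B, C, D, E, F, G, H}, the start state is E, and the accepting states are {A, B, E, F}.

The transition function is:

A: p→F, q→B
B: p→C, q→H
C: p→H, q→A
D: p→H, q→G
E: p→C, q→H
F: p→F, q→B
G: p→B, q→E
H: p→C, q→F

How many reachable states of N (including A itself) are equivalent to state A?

2

Reachable states from the start: {A,B,C,E,F,H}. Unreachable: {D,G} — drop them.
Initial partition by acceptance: {A,B,E,F} | {C,H}.
On input p, block {A,B,E,F} splits into {A,F} and {B,E}.
Stable partition: {A,F} | {C,H} | {B,E} — 3 equivalence classes.
State A belongs to the block {A,F}, which has 2 states.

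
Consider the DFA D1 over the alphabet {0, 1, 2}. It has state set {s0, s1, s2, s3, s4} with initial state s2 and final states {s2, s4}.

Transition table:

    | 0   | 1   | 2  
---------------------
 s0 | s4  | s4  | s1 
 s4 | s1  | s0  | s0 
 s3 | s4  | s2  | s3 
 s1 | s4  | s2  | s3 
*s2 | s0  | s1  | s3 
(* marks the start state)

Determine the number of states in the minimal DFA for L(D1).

Every state is reachable, so we keep all 5.
Initial partition by acceptance: {s2,s4} | {s0,s1,s3}.
Stable partition: {s2,s4} | {s0,s1,s3} — 2 equivalence classes.

2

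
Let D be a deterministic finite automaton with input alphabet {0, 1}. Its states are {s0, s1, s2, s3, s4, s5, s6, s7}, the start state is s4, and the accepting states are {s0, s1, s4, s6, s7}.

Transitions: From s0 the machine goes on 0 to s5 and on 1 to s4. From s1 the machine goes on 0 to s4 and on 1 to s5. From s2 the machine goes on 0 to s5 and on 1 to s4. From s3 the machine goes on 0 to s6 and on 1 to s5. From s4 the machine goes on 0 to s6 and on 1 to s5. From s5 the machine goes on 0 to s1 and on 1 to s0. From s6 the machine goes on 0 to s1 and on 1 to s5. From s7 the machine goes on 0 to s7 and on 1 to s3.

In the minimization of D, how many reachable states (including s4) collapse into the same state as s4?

Reachable states from the start: {s0,s1,s4,s5,s6}. Unreachable: {s2,s3,s7} — drop them.
Start with accepting vs non-accepting: {s0,s1,s4,s6} | {s5}.
Refine {s0,s1,s4,s6} on symbol 0: members go to different blocks, giving {s1,s4,s6} and {s0}.
Stable partition: {s1,s4,s6} | {s5} | {s0} — 3 equivalence classes.
State s4 belongs to the block {s1,s4,s6}, which has 3 states.

3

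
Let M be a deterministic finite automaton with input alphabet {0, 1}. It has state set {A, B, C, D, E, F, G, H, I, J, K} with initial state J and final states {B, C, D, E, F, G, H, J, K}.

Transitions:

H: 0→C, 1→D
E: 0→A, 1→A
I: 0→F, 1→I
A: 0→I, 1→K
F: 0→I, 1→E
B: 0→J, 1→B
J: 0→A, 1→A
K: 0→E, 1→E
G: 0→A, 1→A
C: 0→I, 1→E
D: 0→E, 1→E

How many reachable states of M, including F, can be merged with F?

1

Reachable states from the start: {A,E,F,I,J,K}. Unreachable: {B,C,D,G,H} — drop them.
P0 = {E,F,J,K} | {A,I}.
Split {E,F,J,K} by δ(·,0) → {E,F,J} and {K}.
Refine {E,F,J} on symbol 1: members go to different blocks, giving {E,J} and {F}.
Split {A,I} by δ(·,0) → {A} and {I}.
The partition is now stable with 5 blocks: {E,J} | {A} | {K} | {F} | {I}.
The equivalence class containing F is {F}, of size 1.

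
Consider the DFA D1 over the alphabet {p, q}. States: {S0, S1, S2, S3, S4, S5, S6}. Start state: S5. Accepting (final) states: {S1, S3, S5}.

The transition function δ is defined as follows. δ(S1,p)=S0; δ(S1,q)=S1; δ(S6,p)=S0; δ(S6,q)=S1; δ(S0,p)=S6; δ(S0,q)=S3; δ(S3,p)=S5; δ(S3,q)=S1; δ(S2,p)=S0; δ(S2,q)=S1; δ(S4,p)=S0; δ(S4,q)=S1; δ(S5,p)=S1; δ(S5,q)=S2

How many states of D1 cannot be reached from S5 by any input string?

Starting at S5 and following transitions, the reachable set is {S0, S1, S2, S3, S5, S6}. That leaves S4 unreachable — 1 in total.

1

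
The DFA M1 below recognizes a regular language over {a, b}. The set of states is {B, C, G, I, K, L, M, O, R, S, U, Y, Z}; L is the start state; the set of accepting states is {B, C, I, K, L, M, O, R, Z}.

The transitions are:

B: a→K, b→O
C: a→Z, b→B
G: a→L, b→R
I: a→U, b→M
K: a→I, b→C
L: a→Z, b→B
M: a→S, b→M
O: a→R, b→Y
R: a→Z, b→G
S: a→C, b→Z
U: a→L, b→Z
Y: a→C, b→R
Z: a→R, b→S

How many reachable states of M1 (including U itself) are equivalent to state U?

4

P0 = {B,C,I,K,L,M,O,R,Z} | {G,S,U,Y}.
On input a, block {B,C,I,K,L,M,O,R,Z} splits into {B,C,K,L,O,R,Z} and {I,M}.
Refine {B,C,K,L,O,R,Z} on symbol a: members go to different blocks, giving {B,C,L,O,R,Z} and {K}.
On input a, block {B,C,L,O,R,Z} splits into {C,L,O,R,Z} and {B}.
On input b, block {C,L,O,R,Z} splits into {O,R,Z} and {C,L}.
Stable partition: {O,R,Z} | {G,S,U,Y} | {I,M} | {K} | {B} | {C,L} — 6 equivalence classes.
The equivalence class containing U is {G,S,U,Y}, of size 4.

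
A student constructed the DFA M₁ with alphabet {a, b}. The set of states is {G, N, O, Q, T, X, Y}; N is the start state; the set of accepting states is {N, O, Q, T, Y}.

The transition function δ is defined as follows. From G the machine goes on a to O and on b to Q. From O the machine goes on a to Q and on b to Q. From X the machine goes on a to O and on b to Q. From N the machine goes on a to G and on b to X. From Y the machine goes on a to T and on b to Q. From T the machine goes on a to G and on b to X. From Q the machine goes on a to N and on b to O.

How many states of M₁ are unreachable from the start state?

BFS from N reaches {G, N, O, Q, X}; the 2 state(s) T, Y are never visited.

2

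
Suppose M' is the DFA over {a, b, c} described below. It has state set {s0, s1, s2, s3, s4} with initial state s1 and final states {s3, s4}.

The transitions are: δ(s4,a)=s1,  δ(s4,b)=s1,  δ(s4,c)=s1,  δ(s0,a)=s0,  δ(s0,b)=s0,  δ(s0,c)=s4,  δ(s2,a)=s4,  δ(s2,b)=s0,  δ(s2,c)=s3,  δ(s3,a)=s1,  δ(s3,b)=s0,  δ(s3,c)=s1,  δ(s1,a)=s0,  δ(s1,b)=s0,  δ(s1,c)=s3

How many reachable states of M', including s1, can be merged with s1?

2

States {s2} cannot be reached from the start state, so discard them.
Initial partition by acceptance: {s3,s4} | {s0,s1}.
The partition is now stable with 2 blocks: {s3,s4} | {s0,s1}.
State s1 belongs to the block {s0,s1}, which has 2 states.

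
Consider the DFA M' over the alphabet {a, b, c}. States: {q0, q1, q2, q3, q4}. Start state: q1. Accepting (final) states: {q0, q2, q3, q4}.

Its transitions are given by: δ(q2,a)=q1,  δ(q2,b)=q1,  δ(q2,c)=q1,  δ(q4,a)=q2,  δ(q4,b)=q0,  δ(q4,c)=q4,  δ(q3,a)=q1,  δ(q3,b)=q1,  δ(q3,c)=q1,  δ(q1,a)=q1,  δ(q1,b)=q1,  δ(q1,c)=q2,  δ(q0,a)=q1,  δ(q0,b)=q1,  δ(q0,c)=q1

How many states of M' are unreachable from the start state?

BFS from q1 reaches {q1, q2}; the 3 state(s) q0, q3, q4 are never visited.

3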